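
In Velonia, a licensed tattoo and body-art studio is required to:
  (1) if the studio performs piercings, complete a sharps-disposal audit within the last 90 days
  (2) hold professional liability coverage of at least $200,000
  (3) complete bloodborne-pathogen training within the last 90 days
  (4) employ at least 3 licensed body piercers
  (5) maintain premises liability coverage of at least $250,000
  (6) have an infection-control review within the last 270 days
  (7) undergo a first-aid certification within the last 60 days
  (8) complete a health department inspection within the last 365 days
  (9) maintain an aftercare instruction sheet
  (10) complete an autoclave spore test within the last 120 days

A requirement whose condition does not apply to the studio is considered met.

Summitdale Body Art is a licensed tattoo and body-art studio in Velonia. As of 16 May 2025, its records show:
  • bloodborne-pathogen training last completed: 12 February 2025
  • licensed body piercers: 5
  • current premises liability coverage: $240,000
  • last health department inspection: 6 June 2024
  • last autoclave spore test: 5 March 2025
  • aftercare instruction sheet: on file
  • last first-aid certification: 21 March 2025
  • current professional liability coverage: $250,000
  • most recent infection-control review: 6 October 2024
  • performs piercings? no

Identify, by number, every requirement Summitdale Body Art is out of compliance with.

1. condition 'performs piercings' does not hold → requirement n/a → met
2. professional liability coverage $250,000 ≥ $200,000 → met
3. bloodborne-pathogen training 93 days ago vs limit 90 → not met
4. licensed body piercers 5 ≥ 3 → met
5. premises liability coverage $240,000 < $250,000 → not met
6. infection-control review 222 days ago vs limit 270 → met
7. first-aid certification 56 days ago vs limit 60 → met
8. health department inspection 344 days ago vs limit 365 → met
9. aftercare instruction sheet present → met
10. autoclave spore test 72 days ago vs limit 120 → met
Not met: 3, 5

3, 5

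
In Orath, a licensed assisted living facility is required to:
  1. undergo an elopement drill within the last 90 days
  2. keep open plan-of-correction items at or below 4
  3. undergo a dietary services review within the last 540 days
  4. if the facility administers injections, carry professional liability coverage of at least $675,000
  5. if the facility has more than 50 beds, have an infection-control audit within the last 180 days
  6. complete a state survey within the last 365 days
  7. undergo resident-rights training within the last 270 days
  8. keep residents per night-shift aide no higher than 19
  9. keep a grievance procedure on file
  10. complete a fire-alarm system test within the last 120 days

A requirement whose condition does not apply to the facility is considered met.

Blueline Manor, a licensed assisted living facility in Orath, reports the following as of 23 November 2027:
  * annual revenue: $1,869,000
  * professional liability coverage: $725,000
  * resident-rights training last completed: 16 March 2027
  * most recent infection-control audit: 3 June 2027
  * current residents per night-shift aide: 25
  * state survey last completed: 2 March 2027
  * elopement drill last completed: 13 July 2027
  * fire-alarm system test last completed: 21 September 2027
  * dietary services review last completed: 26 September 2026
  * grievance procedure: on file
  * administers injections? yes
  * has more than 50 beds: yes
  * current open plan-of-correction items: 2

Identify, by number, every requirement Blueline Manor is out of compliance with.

1. elopement drill 133 days ago vs limit 90 → not met
2. open plan-of-correction items 2 ≤ 4 → met
3. dietary services review 423 days ago vs limit 540 → met
4. condition 'administers injections' holds; professional liability coverage $725,000 ≥ $675,000 → met
5. condition 'has more than 50 beds' holds; infection-control audit 173 days ago vs limit 180 → met
6. state survey 266 days ago vs limit 365 → met
7. resident-rights training 252 days ago vs limit 270 → met
8. residents per night-shift aide 25 > 19 → not met
9. grievance procedure present → met
10. fire-alarm system test 63 days ago vs limit 120 → met
Not met: 1, 8

1, 8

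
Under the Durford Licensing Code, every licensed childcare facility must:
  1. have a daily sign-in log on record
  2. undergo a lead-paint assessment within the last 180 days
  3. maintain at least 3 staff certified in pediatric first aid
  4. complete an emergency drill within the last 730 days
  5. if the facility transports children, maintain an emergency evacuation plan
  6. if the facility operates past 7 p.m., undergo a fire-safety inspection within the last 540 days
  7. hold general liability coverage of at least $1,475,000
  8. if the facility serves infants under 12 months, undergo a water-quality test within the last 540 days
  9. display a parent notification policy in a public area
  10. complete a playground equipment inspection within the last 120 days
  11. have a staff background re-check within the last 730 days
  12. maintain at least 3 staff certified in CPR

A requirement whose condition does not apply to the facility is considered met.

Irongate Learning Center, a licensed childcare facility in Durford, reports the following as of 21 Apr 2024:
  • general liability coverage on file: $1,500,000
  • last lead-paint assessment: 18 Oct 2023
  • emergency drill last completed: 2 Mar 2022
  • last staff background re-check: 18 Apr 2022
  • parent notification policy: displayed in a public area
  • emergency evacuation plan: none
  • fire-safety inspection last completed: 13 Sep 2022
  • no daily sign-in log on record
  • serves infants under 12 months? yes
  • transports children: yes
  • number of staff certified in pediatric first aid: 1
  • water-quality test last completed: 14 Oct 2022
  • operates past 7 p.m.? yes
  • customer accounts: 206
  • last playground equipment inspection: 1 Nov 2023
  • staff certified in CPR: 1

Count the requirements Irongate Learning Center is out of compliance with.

10

1. daily sign-in log absent → not met
2. lead-paint assessment 186 days ago vs limit 180 → not met
3. staff certified in pediatric first aid 1 < 3 → not met
4. emergency drill 781 days ago vs limit 730 → not met
5. condition 'transports children' holds; emergency evacuation plan absent → not met
6. condition 'operates past 7 p.m.' holds; fire-safety inspection 586 days ago vs limit 540 → not met
7. general liability coverage $1,500,000 ≥ $1,475,000 → met
8. condition 'serves infants under 12 months' holds; water-quality test 555 days ago vs limit 540 → not met
9. parent notification policy present → met
10. playground equipment inspection 172 days ago vs limit 120 → not met
11. staff background re-check 734 days ago vs limit 730 → not met
12. staff certified in CPR 1 < 3 → not met
Not met: 10 of 12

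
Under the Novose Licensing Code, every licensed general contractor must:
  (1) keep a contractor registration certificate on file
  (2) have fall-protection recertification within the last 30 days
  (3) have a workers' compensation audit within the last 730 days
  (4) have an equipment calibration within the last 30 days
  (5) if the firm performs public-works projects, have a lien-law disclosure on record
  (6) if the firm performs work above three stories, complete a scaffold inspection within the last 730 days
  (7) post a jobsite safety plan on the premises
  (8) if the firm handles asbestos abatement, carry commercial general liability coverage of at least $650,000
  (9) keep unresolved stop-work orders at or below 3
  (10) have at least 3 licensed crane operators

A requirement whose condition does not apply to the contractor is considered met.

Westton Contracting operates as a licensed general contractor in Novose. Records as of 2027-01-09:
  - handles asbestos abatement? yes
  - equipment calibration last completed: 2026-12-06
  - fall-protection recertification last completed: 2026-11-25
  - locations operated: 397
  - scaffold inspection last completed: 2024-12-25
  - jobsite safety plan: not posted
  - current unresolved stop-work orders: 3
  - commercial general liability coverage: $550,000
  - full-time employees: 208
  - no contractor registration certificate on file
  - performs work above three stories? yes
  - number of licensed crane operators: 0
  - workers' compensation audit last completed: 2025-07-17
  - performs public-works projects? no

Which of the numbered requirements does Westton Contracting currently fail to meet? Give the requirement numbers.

1. contractor registration certificate absent → not met
2. fall-protection recertification 45 days ago vs limit 30 → not met
3. workers' compensation audit 541 days ago vs limit 730 → met
4. equipment calibration 34 days ago vs limit 30 → not met
5. condition 'performs public-works projects' does not hold → requirement n/a → met
6. condition 'performs work above three stories' holds; scaffold inspection 745 days ago vs limit 730 → not met
7. jobsite safety plan absent → not met
8. condition 'handles asbestos abatement' holds; commercial general liability coverage $550,000 < $650,000 → not met
9. unresolved stop-work orders 3 ≤ 3 → met
10. licensed crane operators 0 < 3 → not met
Not met: 1, 2, 4, 6, 7, 8, 10

1, 2, 4, 6, 7, 8, 10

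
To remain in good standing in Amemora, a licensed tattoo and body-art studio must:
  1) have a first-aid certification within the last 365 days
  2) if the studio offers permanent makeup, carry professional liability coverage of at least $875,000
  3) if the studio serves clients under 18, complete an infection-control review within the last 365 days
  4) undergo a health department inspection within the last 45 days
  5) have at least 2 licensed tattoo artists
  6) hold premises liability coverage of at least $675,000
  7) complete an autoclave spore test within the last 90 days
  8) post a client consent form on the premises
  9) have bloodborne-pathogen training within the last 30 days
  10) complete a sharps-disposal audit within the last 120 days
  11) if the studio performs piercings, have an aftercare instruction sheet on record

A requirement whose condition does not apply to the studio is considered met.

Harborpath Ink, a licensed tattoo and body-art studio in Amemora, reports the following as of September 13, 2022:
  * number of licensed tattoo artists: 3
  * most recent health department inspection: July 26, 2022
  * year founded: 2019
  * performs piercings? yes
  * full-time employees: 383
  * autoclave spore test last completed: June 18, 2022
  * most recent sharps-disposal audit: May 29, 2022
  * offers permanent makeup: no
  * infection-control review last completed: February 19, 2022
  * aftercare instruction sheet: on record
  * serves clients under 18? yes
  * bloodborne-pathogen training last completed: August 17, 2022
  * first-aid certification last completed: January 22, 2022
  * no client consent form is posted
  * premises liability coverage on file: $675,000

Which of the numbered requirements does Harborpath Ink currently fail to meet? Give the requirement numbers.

1. first-aid certification 234 days ago vs limit 365 → met
2. condition 'offers permanent makeup' does not hold → requirement n/a → met
3. condition 'serves clients under 18' holds; infection-control review 206 days ago vs limit 365 → met
4. health department inspection 49 days ago vs limit 45 → not met
5. licensed tattoo artists 3 ≥ 2 → met
6. premises liability coverage $675,000 ≥ $675,000 → met
7. autoclave spore test 87 days ago vs limit 90 → met
8. client consent form absent → not met
9. bloodborne-pathogen training 27 days ago vs limit 30 → met
10. sharps-disposal audit 107 days ago vs limit 120 → met
11. condition 'performs piercings' holds; aftercare instruction sheet present → met
Not met: 4, 8

4, 8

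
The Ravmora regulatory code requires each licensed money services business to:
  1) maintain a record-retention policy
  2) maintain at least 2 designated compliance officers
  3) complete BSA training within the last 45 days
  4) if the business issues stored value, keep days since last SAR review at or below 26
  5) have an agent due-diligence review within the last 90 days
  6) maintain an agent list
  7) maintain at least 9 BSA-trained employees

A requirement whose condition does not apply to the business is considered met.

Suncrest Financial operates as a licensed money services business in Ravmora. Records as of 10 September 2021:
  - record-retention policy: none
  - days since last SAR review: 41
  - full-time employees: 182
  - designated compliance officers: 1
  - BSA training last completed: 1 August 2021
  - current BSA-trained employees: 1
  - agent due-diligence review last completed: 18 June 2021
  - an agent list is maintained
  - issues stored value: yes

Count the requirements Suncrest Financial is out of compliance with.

1. record-retention policy absent → not met
2. designated compliance officers 1 < 2 → not met
3. BSA training 40 days ago vs limit 45 → met
4. condition 'issues stored value' holds; days since last SAR review 41 > 26 → not met
5. agent due-diligence review 84 days ago vs limit 90 → met
6. agent list present → met
7. BSA-trained employees 1 < 9 → not met
Not met: 4 of 7

4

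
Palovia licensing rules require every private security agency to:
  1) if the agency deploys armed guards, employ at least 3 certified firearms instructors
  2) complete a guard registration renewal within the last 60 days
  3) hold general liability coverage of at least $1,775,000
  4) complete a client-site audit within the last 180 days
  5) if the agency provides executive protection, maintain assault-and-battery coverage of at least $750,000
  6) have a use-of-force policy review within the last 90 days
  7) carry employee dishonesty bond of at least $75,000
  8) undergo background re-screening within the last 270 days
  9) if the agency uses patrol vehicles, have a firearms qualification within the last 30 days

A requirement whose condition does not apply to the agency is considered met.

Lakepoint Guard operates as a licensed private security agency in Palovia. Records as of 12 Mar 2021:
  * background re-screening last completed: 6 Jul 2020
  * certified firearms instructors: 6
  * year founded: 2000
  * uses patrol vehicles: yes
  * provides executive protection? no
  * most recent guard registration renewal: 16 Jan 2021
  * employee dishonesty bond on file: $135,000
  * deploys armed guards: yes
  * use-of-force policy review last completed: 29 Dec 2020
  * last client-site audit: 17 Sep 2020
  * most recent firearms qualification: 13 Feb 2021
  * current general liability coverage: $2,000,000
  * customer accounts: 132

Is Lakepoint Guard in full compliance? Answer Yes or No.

1. condition 'deploys armed guards' holds; certified firearms instructors 6 ≥ 3 → met
2. guard registration renewal 55 days ago vs limit 60 → met
3. general liability coverage $2,000,000 ≥ $1,775,000 → met
4. client-site audit 176 days ago vs limit 180 → met
5. condition 'provides executive protection' does not hold → requirement n/a → met
6. use-of-force policy review 73 days ago vs limit 90 → met
7. employee dishonesty bond $135,000 ≥ $75,000 → met
8. background re-screening 249 days ago vs limit 270 → met
9. condition 'uses patrol vehicles' holds; firearms qualification 27 days ago vs limit 30 → met
All met.

Yes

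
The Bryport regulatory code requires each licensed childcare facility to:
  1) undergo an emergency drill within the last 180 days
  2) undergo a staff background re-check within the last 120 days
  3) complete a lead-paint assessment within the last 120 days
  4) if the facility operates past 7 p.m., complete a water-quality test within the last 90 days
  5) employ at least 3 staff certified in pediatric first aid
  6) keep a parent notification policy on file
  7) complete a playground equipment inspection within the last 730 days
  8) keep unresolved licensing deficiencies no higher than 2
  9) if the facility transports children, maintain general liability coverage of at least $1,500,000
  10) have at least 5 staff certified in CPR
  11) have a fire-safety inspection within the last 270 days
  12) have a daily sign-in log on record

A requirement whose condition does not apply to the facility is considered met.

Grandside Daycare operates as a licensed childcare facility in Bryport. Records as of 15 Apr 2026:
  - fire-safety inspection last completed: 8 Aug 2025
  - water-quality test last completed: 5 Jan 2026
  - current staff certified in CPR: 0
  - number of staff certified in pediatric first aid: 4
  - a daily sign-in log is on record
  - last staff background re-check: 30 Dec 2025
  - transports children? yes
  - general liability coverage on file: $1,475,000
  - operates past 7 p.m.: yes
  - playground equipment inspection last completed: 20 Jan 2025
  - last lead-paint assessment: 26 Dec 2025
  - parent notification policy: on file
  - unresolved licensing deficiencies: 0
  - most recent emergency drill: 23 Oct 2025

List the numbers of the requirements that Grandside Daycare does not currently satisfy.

4, 9, 10

1. emergency drill 174 days ago vs limit 180 → met
2. staff background re-check 106 days ago vs limit 120 → met
3. lead-paint assessment 110 days ago vs limit 120 → met
4. condition 'operates past 7 p.m.' holds; water-quality test 100 days ago vs limit 90 → not met
5. staff certified in pediatric first aid 4 ≥ 3 → met
6. parent notification policy present → met
7. playground equipment inspection 450 days ago vs limit 730 → met
8. unresolved licensing deficiencies 0 ≤ 2 → met
9. condition 'transports children' holds; general liability coverage $1,475,000 < $1,500,000 → not met
10. staff certified in CPR 0 < 5 → not met
11. fire-safety inspection 250 days ago vs limit 270 → met
12. daily sign-in log present → met
Not met: 4, 9, 10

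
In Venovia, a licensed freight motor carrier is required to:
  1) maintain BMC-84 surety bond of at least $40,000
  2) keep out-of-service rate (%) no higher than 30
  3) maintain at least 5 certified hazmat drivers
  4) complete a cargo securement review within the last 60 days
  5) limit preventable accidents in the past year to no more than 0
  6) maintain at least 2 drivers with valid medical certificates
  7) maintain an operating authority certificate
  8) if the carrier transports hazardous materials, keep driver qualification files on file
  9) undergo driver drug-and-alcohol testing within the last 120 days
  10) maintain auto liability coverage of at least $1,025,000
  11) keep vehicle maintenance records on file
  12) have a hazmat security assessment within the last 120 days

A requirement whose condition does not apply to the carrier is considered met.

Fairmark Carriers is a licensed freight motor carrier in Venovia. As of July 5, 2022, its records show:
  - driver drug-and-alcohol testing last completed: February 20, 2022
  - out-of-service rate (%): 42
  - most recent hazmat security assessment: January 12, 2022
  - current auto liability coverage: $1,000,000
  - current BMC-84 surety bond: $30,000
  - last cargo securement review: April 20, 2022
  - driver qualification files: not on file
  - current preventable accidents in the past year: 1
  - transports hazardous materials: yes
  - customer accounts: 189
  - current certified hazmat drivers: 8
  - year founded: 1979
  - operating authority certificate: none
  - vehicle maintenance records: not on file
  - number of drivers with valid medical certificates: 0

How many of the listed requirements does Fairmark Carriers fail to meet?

11

1. BMC-84 surety bond $30,000 < $40,000 → not met
2. out-of-service rate (%) 42 > 30 → not met
3. certified hazmat drivers 8 ≥ 5 → met
4. cargo securement review 76 days ago vs limit 60 → not met
5. preventable accidents in the past year 1 > 0 → not met
6. drivers with valid medical certificates 0 < 2 → not met
7. operating authority certificate absent → not met
8. condition 'transports hazardous materials' holds; driver qualification files absent → not met
9. driver drug-and-alcohol testing 135 days ago vs limit 120 → not met
10. auto liability coverage $1,000,000 < $1,025,000 → not met
11. vehicle maintenance records absent → not met
12. hazmat security assessment 174 days ago vs limit 120 → not met
Not met: 11 of 12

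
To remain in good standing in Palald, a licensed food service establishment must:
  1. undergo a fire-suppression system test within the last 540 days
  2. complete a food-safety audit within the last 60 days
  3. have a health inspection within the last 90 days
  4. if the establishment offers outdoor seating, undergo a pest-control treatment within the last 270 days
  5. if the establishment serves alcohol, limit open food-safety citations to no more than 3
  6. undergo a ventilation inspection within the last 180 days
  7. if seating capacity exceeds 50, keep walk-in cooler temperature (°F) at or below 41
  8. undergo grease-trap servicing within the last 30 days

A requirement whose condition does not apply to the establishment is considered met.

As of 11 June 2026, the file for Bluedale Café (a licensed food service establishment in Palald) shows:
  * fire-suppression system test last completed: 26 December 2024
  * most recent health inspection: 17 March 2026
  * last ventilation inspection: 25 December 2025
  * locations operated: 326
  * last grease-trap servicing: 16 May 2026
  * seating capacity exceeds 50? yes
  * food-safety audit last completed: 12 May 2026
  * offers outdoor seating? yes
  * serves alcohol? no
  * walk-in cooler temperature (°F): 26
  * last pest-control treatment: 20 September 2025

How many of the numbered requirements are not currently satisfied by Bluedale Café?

1. fire-suppression system test 532 days ago vs limit 540 → met
2. food-safety audit 30 days ago vs limit 60 → met
3. health inspection 86 days ago vs limit 90 → met
4. condition 'offers outdoor seating' holds; pest-control treatment 264 days ago vs limit 270 → met
5. condition 'serves alcohol' does not hold → requirement n/a → met
6. ventilation inspection 168 days ago vs limit 180 → met
7. condition 'seating capacity exceeds 50' holds; walk-in cooler temperature (°F) 26 ≤ 41 → met
8. grease-trap servicing 26 days ago vs limit 30 → met
Not met: 0 of 8

0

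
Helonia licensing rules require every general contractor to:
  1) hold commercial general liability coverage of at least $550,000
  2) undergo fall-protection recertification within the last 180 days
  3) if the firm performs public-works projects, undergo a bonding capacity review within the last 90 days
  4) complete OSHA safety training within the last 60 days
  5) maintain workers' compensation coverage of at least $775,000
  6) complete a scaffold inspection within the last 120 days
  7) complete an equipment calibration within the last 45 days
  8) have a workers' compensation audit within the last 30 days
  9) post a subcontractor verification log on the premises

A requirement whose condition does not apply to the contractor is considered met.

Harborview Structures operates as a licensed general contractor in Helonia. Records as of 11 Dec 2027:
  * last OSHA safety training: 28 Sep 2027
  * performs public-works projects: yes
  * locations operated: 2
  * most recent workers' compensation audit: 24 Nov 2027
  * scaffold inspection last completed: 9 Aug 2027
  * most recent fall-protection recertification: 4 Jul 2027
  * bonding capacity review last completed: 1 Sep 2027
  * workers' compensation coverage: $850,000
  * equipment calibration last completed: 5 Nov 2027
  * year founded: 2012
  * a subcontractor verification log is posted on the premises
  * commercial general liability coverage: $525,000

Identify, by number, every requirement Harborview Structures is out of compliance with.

1, 3, 4, 6

1. commercial general liability coverage $525,000 < $550,000 → not met
2. fall-protection recertification 160 days ago vs limit 180 → met
3. condition 'performs public-works projects' holds; bonding capacity review 101 days ago vs limit 90 → not met
4. OSHA safety training 74 days ago vs limit 60 → not met
5. workers' compensation coverage $850,000 ≥ $775,000 → met
6. scaffold inspection 124 days ago vs limit 120 → not met
7. equipment calibration 36 days ago vs limit 45 → met
8. workers' compensation audit 17 days ago vs limit 30 → met
9. subcontractor verification log present → met
Not met: 1, 3, 4, 6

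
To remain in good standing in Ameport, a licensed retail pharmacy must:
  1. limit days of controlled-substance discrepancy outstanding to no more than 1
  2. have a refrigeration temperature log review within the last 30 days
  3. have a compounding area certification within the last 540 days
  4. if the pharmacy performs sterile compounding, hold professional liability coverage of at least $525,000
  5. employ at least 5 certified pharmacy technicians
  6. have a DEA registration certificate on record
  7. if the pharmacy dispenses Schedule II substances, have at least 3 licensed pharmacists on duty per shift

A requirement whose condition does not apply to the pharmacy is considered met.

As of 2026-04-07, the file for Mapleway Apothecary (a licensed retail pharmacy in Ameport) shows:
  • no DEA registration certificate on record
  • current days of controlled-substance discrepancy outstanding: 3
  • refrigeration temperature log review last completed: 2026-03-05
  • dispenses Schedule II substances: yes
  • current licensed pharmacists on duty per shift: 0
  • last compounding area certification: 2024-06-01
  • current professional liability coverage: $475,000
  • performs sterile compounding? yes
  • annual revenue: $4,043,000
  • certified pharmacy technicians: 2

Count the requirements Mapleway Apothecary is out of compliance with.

1. days of controlled-substance discrepancy outstanding 3 > 1 → not met
2. refrigeration temperature log review 33 days ago vs limit 30 → not met
3. compounding area certification 675 days ago vs limit 540 → not met
4. condition 'performs sterile compounding' holds; professional liability coverage $475,000 < $525,000 → not met
5. certified pharmacy technicians 2 < 5 → not met
6. DEA registration certificate absent → not met
7. condition 'dispenses Schedule II substances' holds; licensed pharmacists on duty per shift 0 < 3 → not met
Not met: 7 of 7

7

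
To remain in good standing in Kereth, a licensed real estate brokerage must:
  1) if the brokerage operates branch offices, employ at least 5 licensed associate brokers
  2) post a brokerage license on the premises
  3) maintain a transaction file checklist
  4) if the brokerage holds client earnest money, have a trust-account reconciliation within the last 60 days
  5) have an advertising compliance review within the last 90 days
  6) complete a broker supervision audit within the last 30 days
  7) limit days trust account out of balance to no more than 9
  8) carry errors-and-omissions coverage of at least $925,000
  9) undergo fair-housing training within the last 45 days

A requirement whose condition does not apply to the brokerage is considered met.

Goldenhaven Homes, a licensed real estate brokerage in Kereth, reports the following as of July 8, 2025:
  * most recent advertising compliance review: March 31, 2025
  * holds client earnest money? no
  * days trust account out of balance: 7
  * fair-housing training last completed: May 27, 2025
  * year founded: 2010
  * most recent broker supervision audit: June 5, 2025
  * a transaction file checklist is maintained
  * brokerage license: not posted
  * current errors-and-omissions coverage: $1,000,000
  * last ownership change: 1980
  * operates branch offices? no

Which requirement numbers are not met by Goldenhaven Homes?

2, 5, 6

1. condition 'operates branch offices' does not hold → requirement n/a → met
2. brokerage license absent → not met
3. transaction file checklist present → met
4. condition 'holds client earnest money' does not hold → requirement n/a → met
5. advertising compliance review 99 days ago vs limit 90 → not met
6. broker supervision audit 33 days ago vs limit 30 → not met
7. days trust account out of balance 7 ≤ 9 → met
8. errors-and-omissions coverage $1,000,000 ≥ $925,000 → met
9. fair-housing training 42 days ago vs limit 45 → met
Not met: 2, 5, 6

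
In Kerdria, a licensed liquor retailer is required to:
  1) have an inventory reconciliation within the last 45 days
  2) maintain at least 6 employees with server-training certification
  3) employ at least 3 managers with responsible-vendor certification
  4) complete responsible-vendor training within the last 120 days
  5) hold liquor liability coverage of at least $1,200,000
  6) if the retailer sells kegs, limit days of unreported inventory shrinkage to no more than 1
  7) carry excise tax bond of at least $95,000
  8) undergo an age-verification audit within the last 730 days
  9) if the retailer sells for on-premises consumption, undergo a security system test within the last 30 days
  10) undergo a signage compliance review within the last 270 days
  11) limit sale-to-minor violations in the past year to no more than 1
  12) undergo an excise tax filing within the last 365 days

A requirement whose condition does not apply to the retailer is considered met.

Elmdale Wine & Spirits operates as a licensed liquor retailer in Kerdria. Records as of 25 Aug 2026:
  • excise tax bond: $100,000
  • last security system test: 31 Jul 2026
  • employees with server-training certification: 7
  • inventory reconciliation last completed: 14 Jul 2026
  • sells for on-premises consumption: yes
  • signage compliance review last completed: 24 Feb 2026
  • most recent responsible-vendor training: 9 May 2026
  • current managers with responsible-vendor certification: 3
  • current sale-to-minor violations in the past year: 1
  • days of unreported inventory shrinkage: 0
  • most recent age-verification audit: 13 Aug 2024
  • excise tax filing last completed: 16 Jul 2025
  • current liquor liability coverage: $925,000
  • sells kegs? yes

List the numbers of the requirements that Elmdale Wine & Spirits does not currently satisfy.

1. inventory reconciliation 42 days ago vs limit 45 → met
2. employees with server-training certification 7 ≥ 6 → met
3. managers with responsible-vendor certification 3 ≥ 3 → met
4. responsible-vendor training 108 days ago vs limit 120 → met
5. liquor liability coverage $925,000 < $1,200,000 → not met
6. condition 'sells kegs' holds; days of unreported inventory shrinkage 0 ≤ 1 → met
7. excise tax bond $100,000 ≥ $95,000 → met
8. age-verification audit 742 days ago vs limit 730 → not met
9. condition 'sells for on-premises consumption' holds; security system test 25 days ago vs limit 30 → met
10. signage compliance review 182 days ago vs limit 270 → met
11. sale-to-minor violations in the past year 1 ≤ 1 → met
12. excise tax filing 405 days ago vs limit 365 → not met
Not met: 5, 8, 12

5, 8, 12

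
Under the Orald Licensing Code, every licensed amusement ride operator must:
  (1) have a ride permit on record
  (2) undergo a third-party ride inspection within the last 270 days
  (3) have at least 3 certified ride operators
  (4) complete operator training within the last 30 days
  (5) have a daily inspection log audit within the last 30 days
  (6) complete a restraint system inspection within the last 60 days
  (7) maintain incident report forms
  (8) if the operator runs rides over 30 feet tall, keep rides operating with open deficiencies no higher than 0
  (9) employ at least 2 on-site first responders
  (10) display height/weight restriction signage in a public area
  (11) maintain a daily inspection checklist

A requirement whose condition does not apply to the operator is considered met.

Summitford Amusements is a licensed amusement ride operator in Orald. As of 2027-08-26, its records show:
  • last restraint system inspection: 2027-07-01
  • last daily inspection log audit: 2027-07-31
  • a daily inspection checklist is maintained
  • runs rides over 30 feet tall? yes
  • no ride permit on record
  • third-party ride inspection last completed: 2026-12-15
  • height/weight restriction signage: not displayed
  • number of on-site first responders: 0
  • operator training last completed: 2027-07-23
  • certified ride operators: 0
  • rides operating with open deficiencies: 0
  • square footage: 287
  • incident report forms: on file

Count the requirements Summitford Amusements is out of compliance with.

5

1. ride permit absent → not met
2. third-party ride inspection 254 days ago vs limit 270 → met
3. certified ride operators 0 < 3 → not met
4. operator training 34 days ago vs limit 30 → not met
5. daily inspection log audit 26 days ago vs limit 30 → met
6. restraint system inspection 56 days ago vs limit 60 → met
7. incident report forms present → met
8. condition 'runs rides over 30 feet tall' holds; rides operating with open deficiencies 0 ≤ 0 → met
9. on-site first responders 0 < 2 → not met
10. height/weight restriction signage absent → not met
11. daily inspection checklist present → met
Not met: 5 of 11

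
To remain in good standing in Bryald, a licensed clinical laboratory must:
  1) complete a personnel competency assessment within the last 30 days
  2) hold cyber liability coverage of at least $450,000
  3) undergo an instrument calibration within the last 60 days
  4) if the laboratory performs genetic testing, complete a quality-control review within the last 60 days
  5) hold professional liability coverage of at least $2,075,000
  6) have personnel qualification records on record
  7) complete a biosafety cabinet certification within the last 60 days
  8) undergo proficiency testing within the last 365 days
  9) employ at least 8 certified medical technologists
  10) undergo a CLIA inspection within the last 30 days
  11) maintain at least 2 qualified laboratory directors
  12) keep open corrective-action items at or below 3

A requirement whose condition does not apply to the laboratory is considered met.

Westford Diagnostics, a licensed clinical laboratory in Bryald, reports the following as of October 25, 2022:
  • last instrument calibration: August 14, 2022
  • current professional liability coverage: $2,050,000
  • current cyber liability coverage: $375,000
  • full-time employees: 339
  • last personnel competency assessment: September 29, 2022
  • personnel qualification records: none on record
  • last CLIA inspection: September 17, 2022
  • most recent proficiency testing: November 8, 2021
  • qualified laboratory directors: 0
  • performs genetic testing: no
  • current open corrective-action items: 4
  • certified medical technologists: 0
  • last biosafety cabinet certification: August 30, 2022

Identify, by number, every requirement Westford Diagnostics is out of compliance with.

1. personnel competency assessment 26 days ago vs limit 30 → met
2. cyber liability coverage $375,000 < $450,000 → not met
3. instrument calibration 72 days ago vs limit 60 → not met
4. condition 'performs genetic testing' does not hold → requirement n/a → met
5. professional liability coverage $2,050,000 < $2,075,000 → not met
6. personnel qualification records absent → not met
7. biosafety cabinet certification 56 days ago vs limit 60 → met
8. proficiency testing 351 days ago vs limit 365 → met
9. certified medical technologists 0 < 8 → not met
10. CLIA inspection 38 days ago vs limit 30 → not met
11. qualified laboratory directors 0 < 2 → not met
12. open corrective-action items 4 > 3 → not met
Not met: 2, 3, 5, 6, 9, 10, 11, 12

2, 3, 5, 6, 9, 10, 11, 12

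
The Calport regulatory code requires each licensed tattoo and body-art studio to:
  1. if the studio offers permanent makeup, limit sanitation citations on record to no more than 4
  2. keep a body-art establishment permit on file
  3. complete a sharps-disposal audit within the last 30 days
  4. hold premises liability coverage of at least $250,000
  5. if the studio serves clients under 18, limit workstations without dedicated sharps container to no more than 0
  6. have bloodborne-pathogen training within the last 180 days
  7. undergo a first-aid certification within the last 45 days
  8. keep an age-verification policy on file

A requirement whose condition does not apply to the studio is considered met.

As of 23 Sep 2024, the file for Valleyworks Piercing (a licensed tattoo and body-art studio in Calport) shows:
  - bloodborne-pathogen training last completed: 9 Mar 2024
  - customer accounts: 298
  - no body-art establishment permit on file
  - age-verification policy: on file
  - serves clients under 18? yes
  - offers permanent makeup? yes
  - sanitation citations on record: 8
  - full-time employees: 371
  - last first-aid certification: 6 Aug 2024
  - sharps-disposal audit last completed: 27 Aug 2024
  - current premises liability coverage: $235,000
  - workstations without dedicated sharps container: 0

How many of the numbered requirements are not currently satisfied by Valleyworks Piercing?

5

1. condition 'offers permanent makeup' holds; sanitation citations on record 8 > 4 → not met
2. body-art establishment permit absent → not met
3. sharps-disposal audit 27 days ago vs limit 30 → met
4. premises liability coverage $235,000 < $250,000 → not met
5. condition 'serves clients under 18' holds; workstations without dedicated sharps container 0 ≤ 0 → met
6. bloodborne-pathogen training 198 days ago vs limit 180 → not met
7. first-aid certification 48 days ago vs limit 45 → not met
8. age-verification policy present → met
Not met: 5 of 8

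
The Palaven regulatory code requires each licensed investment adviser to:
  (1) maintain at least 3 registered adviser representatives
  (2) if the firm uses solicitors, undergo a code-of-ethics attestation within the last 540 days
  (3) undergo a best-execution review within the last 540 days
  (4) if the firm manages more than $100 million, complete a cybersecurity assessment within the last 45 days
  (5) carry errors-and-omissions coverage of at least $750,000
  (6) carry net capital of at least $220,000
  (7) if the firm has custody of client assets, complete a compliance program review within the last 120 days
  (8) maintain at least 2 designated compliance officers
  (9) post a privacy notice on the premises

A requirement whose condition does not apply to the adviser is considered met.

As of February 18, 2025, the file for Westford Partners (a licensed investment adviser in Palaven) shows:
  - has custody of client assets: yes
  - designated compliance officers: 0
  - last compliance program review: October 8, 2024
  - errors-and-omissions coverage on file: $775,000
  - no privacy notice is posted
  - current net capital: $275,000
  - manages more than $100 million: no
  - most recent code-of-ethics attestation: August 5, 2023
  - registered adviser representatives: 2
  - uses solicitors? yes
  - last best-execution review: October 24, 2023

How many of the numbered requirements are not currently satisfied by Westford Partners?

1. registered adviser representatives 2 < 3 → not met
2. condition 'uses solicitors' holds; code-of-ethics attestation 563 days ago vs limit 540 → not met
3. best-execution review 483 days ago vs limit 540 → met
4. condition 'manages more than $100 million' does not hold → requirement n/a → met
5. errors-and-omissions coverage $775,000 ≥ $750,000 → met
6. net capital $275,000 ≥ $220,000 → met
7. condition 'has custody of client assets' holds; compliance program review 133 days ago vs limit 120 → not met
8. designated compliance officers 0 < 2 → not met
9. privacy notice absent → not met
Not met: 5 of 9

5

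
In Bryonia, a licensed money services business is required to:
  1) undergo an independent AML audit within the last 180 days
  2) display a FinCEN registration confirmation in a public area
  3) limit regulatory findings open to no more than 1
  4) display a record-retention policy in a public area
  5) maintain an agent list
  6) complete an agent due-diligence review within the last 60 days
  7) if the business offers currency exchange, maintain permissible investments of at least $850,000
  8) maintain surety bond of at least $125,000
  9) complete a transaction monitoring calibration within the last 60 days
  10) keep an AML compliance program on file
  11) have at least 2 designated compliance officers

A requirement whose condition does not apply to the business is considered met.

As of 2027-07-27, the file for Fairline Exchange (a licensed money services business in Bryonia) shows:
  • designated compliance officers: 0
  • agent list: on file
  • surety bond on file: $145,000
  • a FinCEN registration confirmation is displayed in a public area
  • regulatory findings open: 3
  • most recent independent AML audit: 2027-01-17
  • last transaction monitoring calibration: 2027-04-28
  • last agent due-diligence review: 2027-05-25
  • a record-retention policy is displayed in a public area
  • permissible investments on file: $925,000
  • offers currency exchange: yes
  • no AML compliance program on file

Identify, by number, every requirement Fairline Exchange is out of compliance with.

1. independent AML audit 191 days ago vs limit 180 → not met
2. FinCEN registration confirmation present → met
3. regulatory findings open 3 > 1 → not met
4. record-retention policy present → met
5. agent list present → met
6. agent due-diligence review 63 days ago vs limit 60 → not met
7. condition 'offers currency exchange' holds; permissible investments $925,000 ≥ $850,000 → met
8. surety bond $145,000 ≥ $125,000 → met
9. transaction monitoring calibration 90 days ago vs limit 60 → not met
10. AML compliance program absent → not met
11. designated compliance officers 0 < 2 → not met
Not met: 1, 3, 6, 9, 10, 11

1, 3, 6, 9, 10, 11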